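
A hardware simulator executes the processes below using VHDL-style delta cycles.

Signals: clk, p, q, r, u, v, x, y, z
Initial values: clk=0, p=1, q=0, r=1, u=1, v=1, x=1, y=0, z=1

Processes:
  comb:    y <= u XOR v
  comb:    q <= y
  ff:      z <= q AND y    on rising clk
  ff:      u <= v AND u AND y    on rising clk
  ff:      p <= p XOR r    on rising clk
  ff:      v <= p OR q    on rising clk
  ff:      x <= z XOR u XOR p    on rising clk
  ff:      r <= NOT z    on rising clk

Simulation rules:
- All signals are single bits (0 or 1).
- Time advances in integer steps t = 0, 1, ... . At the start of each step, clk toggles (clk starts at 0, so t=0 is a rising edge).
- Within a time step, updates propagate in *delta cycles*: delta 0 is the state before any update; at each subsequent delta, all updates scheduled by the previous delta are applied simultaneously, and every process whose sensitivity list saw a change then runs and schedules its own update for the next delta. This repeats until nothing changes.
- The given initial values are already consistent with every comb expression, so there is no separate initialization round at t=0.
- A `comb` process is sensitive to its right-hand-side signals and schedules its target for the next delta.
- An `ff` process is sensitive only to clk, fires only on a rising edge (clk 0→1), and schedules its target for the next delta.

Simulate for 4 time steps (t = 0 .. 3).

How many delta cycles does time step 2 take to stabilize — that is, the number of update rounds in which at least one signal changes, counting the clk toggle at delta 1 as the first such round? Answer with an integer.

t0.Δ0 x=1 u=1 r=1 v=1 z=1 q=0 clk=0 y=0 p=1
t0.Δ1 x=1 u=1 r=1 v=1 z=1 q=0 clk=1 y=0 p=1
t0.Δ2 x=1 u=0 r=0 v=1 z=0 q=0 clk=1 y=0 p=0
t0.Δ3 x=1 u=0 r=0 v=1 z=0 q=0 clk=1 y=1 p=0
t0.Δ4 x=1 u=0 r=0 v=1 z=0 q=1 clk=1 y=1 p=0
t1.Δ0 x=1 u=0 r=0 v=1 z=0 q=1 clk=1 y=1 p=0
t1.Δ1 x=1 u=0 r=0 v=1 z=0 q=1 clk=0 y=1 p=0
t2.Δ0 x=1 u=0 r=0 v=1 z=0 q=1 clk=0 y=1 p=0
t2.Δ1 x=1 u=0 r=0 v=1 z=0 q=1 clk=1 y=1 p=0
t2.Δ2 x=0 u=0 r=1 v=1 z=1 q=1 clk=1 y=1 p=0
t3.Δ0 x=0 u=0 r=1 v=1 z=1 q=1 clk=1 y=1 p=0
t3.Δ1 x=0 u=0 r=1 v=1 z=1 q=1 clk=0 y=1 p=0

2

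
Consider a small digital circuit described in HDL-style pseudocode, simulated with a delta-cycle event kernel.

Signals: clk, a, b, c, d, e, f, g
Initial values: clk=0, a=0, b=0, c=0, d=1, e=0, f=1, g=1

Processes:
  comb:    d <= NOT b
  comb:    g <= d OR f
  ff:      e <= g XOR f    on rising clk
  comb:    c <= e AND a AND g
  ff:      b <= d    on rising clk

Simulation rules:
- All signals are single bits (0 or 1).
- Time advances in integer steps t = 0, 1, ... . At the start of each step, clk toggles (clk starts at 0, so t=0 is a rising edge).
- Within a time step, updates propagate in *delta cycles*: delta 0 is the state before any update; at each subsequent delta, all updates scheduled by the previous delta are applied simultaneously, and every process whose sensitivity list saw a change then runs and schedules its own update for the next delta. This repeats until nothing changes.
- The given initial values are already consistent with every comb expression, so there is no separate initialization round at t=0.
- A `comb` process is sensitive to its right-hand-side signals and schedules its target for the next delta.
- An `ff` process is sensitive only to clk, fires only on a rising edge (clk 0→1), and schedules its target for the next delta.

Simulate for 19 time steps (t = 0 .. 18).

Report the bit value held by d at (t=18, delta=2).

[bits: b,c,a,g,e,d,f,clk]
t=0: Δ0=00010110 Δ1=00010111 Δ2=10010111 Δ3=10010011 | 3Δ
t=1: Δ0=10010011 Δ1=10010010 | 1Δ
t=2: Δ0=10010010 Δ1=10010011 Δ2=00010011 Δ3=00010111 | 3Δ
t=3: Δ0=00010111 Δ1=00010110 | 1Δ
t=4: Δ0=00010110 Δ1=00010111 Δ2=10010111 Δ3=10010011 | 3Δ
t=5: Δ0=10010011 Δ1=10010010 | 1Δ
t=6: Δ0=10010010 Δ1=10010011 Δ2=00010011 Δ3=00010111 | 3Δ
t=7: Δ0=00010111 Δ1=00010110 | 1Δ
t=8: Δ0=00010110 Δ1=00010111 Δ2=10010111 Δ3=10010011 | 3Δ
t=9: Δ0=10010011 Δ1=10010010 | 1Δ
t=10: Δ0=10010010 Δ1=10010011 Δ2=00010011 Δ3=00010111 | 3Δ
t=11: Δ0=00010111 Δ1=00010110 | 1Δ
t=12: Δ0=00010110 Δ1=00010111 Δ2=10010111 Δ3=10010011 | 3Δ
t=13: Δ0=10010011 Δ1=10010010 | 1Δ
t=14: Δ0=10010010 Δ1=10010011 Δ2=00010011 Δ3=00010111 | 3Δ
t=15: Δ0=00010111 Δ1=00010110 | 1Δ
t=16: Δ0=00010110 Δ1=00010111 Δ2=10010111 Δ3=10010011 | 3Δ
t=17: Δ0=10010011 Δ1=10010010 | 1Δ
t=18: Δ0=10010010 Δ1=10010011 Δ2=00010011 Δ3=00010111 | 3Δ

0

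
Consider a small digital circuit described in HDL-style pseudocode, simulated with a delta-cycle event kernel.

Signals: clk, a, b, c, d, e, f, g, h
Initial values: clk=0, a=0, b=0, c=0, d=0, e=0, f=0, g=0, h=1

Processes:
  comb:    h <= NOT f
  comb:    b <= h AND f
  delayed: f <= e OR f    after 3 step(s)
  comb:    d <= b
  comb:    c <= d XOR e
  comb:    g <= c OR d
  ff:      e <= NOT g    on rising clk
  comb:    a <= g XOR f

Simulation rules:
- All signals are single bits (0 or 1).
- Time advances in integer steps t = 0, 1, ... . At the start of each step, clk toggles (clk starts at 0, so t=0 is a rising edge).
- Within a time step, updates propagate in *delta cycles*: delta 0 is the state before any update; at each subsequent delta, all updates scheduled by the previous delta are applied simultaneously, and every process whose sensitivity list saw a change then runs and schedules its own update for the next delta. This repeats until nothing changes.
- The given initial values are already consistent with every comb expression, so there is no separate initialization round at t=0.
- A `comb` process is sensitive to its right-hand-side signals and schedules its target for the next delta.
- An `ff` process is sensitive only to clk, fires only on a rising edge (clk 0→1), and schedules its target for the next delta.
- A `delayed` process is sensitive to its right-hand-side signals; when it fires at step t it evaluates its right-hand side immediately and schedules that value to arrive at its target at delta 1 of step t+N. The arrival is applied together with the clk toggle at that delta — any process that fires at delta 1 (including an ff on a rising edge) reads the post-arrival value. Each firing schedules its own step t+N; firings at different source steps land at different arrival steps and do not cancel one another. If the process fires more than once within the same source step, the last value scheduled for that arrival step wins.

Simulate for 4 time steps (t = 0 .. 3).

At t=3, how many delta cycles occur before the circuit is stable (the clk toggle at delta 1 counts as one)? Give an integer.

7

[bits: clk,e,b,h,g,c,f,d,a]
t=0: Δ0=000100000 Δ1=100100000 Δ2=110100000 Δ3=110101000 Δ4=110111000 Δ5=110111001 | 5Δ
t=1: Δ0=110111001 Δ1=010111001 | 1Δ
t=2: Δ0=010111001 Δ1=110111001 Δ2=100111001 Δ3=100110001 Δ4=100100001 Δ5=100100000 | 5Δ
t=3: Δ0=100100000 Δ1=000100100 Δ2=001000101 Δ3=000000111 Δ4=000011101 Δ5=000010100 Δ6=000000100 Δ7=000000101 | 7Δ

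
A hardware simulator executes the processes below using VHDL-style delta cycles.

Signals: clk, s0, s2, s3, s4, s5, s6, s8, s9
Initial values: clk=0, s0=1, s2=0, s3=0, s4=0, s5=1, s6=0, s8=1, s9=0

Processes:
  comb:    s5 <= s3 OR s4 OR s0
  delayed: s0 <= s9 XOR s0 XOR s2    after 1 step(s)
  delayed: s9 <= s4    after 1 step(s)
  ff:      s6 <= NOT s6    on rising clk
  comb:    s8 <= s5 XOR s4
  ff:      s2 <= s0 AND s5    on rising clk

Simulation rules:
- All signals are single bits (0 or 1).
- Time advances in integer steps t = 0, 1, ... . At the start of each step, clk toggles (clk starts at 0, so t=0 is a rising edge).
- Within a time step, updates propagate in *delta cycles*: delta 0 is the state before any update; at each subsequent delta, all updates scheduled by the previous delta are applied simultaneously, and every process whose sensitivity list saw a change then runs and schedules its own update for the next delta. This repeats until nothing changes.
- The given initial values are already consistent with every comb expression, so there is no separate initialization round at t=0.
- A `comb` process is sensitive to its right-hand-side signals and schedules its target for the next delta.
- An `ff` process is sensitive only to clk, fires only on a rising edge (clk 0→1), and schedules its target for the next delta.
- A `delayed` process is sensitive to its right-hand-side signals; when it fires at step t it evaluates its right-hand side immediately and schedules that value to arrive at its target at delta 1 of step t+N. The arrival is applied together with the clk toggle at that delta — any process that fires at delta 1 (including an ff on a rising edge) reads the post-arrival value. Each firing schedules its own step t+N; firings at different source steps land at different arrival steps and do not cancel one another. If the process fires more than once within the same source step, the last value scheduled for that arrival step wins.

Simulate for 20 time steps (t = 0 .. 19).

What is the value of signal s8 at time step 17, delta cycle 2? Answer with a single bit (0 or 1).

t0.Δ0 clk=0 s0=1 s8=1 s4=0 s5=1 s3=0 s6=0 s9=0 s2=0
t0.Δ1 clk=1 s0=1 s8=1 s4=0 s5=1 s3=0 s6=0 s9=0 s2=0
t0.Δ2 clk=1 s0=1 s8=1 s4=0 s5=1 s3=0 s6=1 s9=0 s2=1
t1.Δ0 clk=1 s0=1 s8=1 s4=0 s5=1 s3=0 s6=1 s9=0 s2=1
t1.Δ1 clk=0 s0=0 s8=1 s4=0 s5=1 s3=0 s6=1 s9=0 s2=1
t1.Δ2 clk=0 s0=0 s8=1 s4=0 s5=0 s3=0 s6=1 s9=0 s2=1
t1.Δ3 clk=0 s0=0 s8=0 s4=0 s5=0 s3=0 s6=1 s9=0 s2=1
t2.Δ0 clk=0 s0=0 s8=0 s4=0 s5=0 s3=0 s6=1 s9=0 s2=1
t2.Δ1 clk=1 s0=1 s8=0 s4=0 s5=0 s3=0 s6=1 s9=0 s2=1
t2.Δ2 clk=1 s0=1 s8=0 s4=0 s5=1 s3=0 s6=0 s9=0 s2=0
t2.Δ3 clk=1 s0=1 s8=1 s4=0 s5=1 s3=0 s6=0 s9=0 s2=0
t3.Δ0 clk=1 s0=1 s8=1 s4=0 s5=1 s3=0 s6=0 s9=0 s2=0
t3.Δ1 clk=0 s0=1 s8=1 s4=0 s5=1 s3=0 s6=0 s9=0 s2=0
t4.Δ0 clk=0 s0=1 s8=1 s4=0 s5=1 s3=0 s6=0 s9=0 s2=0
t4.Δ1 clk=1 s0=1 s8=1 s4=0 s5=1 s3=0 s6=0 s9=0 s2=0
t4.Δ2 clk=1 s0=1 s8=1 s4=0 s5=1 s3=0 s6=1 s9=0 s2=1
t5.Δ0 clk=1 s0=1 s8=1 s4=0 s5=1 s3=0 s6=1 s9=0 s2=1
t5.Δ1 clk=0 s0=0 s8=1 s4=0 s5=1 s3=0 s6=1 s9=0 s2=1
t5.Δ2 clk=0 s0=0 s8=1 s4=0 s5=0 s3=0 s6=1 s9=0 s2=1
t5.Δ3 clk=0 s0=0 s8=0 s4=0 s5=0 s3=0 s6=1 s9=0 s2=1
t6.Δ0 clk=0 s0=0 s8=0 s4=0 s5=0 s3=0 s6=1 s9=0 s2=1
t6.Δ1 clk=1 s0=1 s8=0 s4=0 s5=0 s3=0 s6=1 s9=0 s2=1
t6.Δ2 clk=1 s0=1 s8=0 s4=0 s5=1 s3=0 s6=0 s9=0 s2=0
t6.Δ3 clk=1 s0=1 s8=1 s4=0 s5=1 s3=0 s6=0 s9=0 s2=0
t7.Δ0 clk=1 s0=1 s8=1 s4=0 s5=1 s3=0 s6=0 s9=0 s2=0
t7.Δ1 clk=0 s0=1 s8=1 s4=0 s5=1 s3=0 s6=0 s9=0 s2=0
t8.Δ0 clk=0 s0=1 s8=1 s4=0 s5=1 s3=0 s6=0 s9=0 s2=0
t8.Δ1 clk=1 s0=1 s8=1 s4=0 s5=1 s3=0 s6=0 s9=0 s2=0
t8.Δ2 clk=1 s0=1 s8=1 s4=0 s5=1 s3=0 s6=1 s9=0 s2=1
t9.Δ0 clk=1 s0=1 s8=1 s4=0 s5=1 s3=0 s6=1 s9=0 s2=1
t9.Δ1 clk=0 s0=0 s8=1 s4=0 s5=1 s3=0 s6=1 s9=0 s2=1
t9.Δ2 clk=0 s0=0 s8=1 s4=0 s5=0 s3=0 s6=1 s9=0 s2=1
t9.Δ3 clk=0 s0=0 s8=0 s4=0 s5=0 s3=0 s6=1 s9=0 s2=1
t10.Δ0 clk=0 s0=0 s8=0 s4=0 s5=0 s3=0 s6=1 s9=0 s2=1
t10.Δ1 clk=1 s0=1 s8=0 s4=0 s5=0 s3=0 s6=1 s9=0 s2=1
t10.Δ2 clk=1 s0=1 s8=0 s4=0 s5=1 s3=0 s6=0 s9=0 s2=0
t10.Δ3 clk=1 s0=1 s8=1 s4=0 s5=1 s3=0 s6=0 s9=0 s2=0
t11.Δ0 clk=1 s0=1 s8=1 s4=0 s5=1 s3=0 s6=0 s9=0 s2=0
t11.Δ1 clk=0 s0=1 s8=1 s4=0 s5=1 s3=0 s6=0 s9=0 s2=0
t12.Δ0 clk=0 s0=1 s8=1 s4=0 s5=1 s3=0 s6=0 s9=0 s2=0
t12.Δ1 clk=1 s0=1 s8=1 s4=0 s5=1 s3=0 s6=0 s9=0 s2=0
t12.Δ2 clk=1 s0=1 s8=1 s4=0 s5=1 s3=0 s6=1 s9=0 s2=1
t13.Δ0 clk=1 s0=1 s8=1 s4=0 s5=1 s3=0 s6=1 s9=0 s2=1
t13.Δ1 clk=0 s0=0 s8=1 s4=0 s5=1 s3=0 s6=1 s9=0 s2=1
t13.Δ2 clk=0 s0=0 s8=1 s4=0 s5=0 s3=0 s6=1 s9=0 s2=1
t13.Δ3 clk=0 s0=0 s8=0 s4=0 s5=0 s3=0 s6=1 s9=0 s2=1
t14.Δ0 clk=0 s0=0 s8=0 s4=0 s5=0 s3=0 s6=1 s9=0 s2=1
t14.Δ1 clk=1 s0=1 s8=0 s4=0 s5=0 s3=0 s6=1 s9=0 s2=1
t14.Δ2 clk=1 s0=1 s8=0 s4=0 s5=1 s3=0 s6=0 s9=0 s2=0
t14.Δ3 clk=1 s0=1 s8=1 s4=0 s5=1 s3=0 s6=0 s9=0 s2=0
t15.Δ0 clk=1 s0=1 s8=1 s4=0 s5=1 s3=0 s6=0 s9=0 s2=0
t15.Δ1 clk=0 s0=1 s8=1 s4=0 s5=1 s3=0 s6=0 s9=0 s2=0
t16.Δ0 clk=0 s0=1 s8=1 s4=0 s5=1 s3=0 s6=0 s9=0 s2=0
t16.Δ1 clk=1 s0=1 s8=1 s4=0 s5=1 s3=0 s6=0 s9=0 s2=0
t16.Δ2 clk=1 s0=1 s8=1 s4=0 s5=1 s3=0 s6=1 s9=0 s2=1
t17.Δ0 clk=1 s0=1 s8=1 s4=0 s5=1 s3=0 s6=1 s9=0 s2=1
t17.Δ1 clk=0 s0=0 s8=1 s4=0 s5=1 s3=0 s6=1 s9=0 s2=1
t17.Δ2 clk=0 s0=0 s8=1 s4=0 s5=0 s3=0 s6=1 s9=0 s2=1
t17.Δ3 clk=0 s0=0 s8=0 s4=0 s5=0 s3=0 s6=1 s9=0 s2=1
t18.Δ0 clk=0 s0=0 s8=0 s4=0 s5=0 s3=0 s6=1 s9=0 s2=1
t18.Δ1 clk=1 s0=1 s8=0 s4=0 s5=0 s3=0 s6=1 s9=0 s2=1
t18.Δ2 clk=1 s0=1 s8=0 s4=0 s5=1 s3=0 s6=0 s9=0 s2=0
t18.Δ3 clk=1 s0=1 s8=1 s4=0 s5=1 s3=0 s6=0 s9=0 s2=0
t19.Δ0 clk=1 s0=1 s8=1 s4=0 s5=1 s3=0 s6=0 s9=0 s2=0
t19.Δ1 clk=0 s0=1 s8=1 s4=0 s5=1 s3=0 s6=0 s9=0 s2=0

1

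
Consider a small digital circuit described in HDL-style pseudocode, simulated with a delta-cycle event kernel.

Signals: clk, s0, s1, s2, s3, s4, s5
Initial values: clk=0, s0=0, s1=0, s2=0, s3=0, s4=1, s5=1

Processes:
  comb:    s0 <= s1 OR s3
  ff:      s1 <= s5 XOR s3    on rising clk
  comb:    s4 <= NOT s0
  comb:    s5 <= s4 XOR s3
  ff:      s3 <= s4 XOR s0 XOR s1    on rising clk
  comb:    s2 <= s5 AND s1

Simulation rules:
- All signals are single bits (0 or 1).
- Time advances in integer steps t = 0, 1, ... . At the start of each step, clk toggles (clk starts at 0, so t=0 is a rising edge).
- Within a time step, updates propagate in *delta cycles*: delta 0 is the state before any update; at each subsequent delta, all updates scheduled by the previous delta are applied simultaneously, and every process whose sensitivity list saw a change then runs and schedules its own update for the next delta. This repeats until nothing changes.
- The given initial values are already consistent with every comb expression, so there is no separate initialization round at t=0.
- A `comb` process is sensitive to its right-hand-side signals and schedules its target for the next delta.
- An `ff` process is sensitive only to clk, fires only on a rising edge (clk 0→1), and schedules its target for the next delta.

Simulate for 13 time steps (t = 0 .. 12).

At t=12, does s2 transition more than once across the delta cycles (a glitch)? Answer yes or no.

yes

t0.Δ0 s0=0 s3=0 s1=0 s5=1 s4=1 s2=0 clk=0
t0.Δ1 s0=0 s3=0 s1=0 s5=1 s4=1 s2=0 clk=1
t0.Δ2 s0=0 s3=1 s1=1 s5=1 s4=1 s2=0 clk=1
t0.Δ3 s0=1 s3=1 s1=1 s5=0 s4=1 s2=1 clk=1
t0.Δ4 s0=1 s3=1 s1=1 s5=0 s4=0 s2=0 clk=1
t0.Δ5 s0=1 s3=1 s1=1 s5=1 s4=0 s2=0 clk=1
t0.Δ6 s0=1 s3=1 s1=1 s5=1 s4=0 s2=1 clk=1
t1.Δ0 s0=1 s3=1 s1=1 s5=1 s4=0 s2=1 clk=1
t1.Δ1 s0=1 s3=1 s1=1 s5=1 s4=0 s2=1 clk=0
t2.Δ0 s0=1 s3=1 s1=1 s5=1 s4=0 s2=1 clk=0
t2.Δ1 s0=1 s3=1 s1=1 s5=1 s4=0 s2=1 clk=1
t2.Δ2 s0=1 s3=0 s1=0 s5=1 s4=0 s2=1 clk=1
t2.Δ3 s0=0 s3=0 s1=0 s5=0 s4=0 s2=0 clk=1
t2.Δ4 s0=0 s3=0 s1=0 s5=0 s4=1 s2=0 clk=1
t2.Δ5 s0=0 s3=0 s1=0 s5=1 s4=1 s2=0 clk=1
t3.Δ0 s0=0 s3=0 s1=0 s5=1 s4=1 s2=0 clk=1
t3.Δ1 s0=0 s3=0 s1=0 s5=1 s4=1 s2=0 clk=0
t4.Δ0 s0=0 s3=0 s1=0 s5=1 s4=1 s2=0 clk=0
t4.Δ1 s0=0 s3=0 s1=0 s5=1 s4=1 s2=0 clk=1
t4.Δ2 s0=0 s3=1 s1=1 s5=1 s4=1 s2=0 clk=1
t4.Δ3 s0=1 s3=1 s1=1 s5=0 s4=1 s2=1 clk=1
t4.Δ4 s0=1 s3=1 s1=1 s5=0 s4=0 s2=0 clk=1
t4.Δ5 s0=1 s3=1 s1=1 s5=1 s4=0 s2=0 clk=1
t4.Δ6 s0=1 s3=1 s1=1 s5=1 s4=0 s2=1 clk=1
t5.Δ0 s0=1 s3=1 s1=1 s5=1 s4=0 s2=1 clk=1
t5.Δ1 s0=1 s3=1 s1=1 s5=1 s4=0 s2=1 clk=0
t6.Δ0 s0=1 s3=1 s1=1 s5=1 s4=0 s2=1 clk=0
t6.Δ1 s0=1 s3=1 s1=1 s5=1 s4=0 s2=1 clk=1
t6.Δ2 s0=1 s3=0 s1=0 s5=1 s4=0 s2=1 clk=1
t6.Δ3 s0=0 s3=0 s1=0 s5=0 s4=0 s2=0 clk=1
t6.Δ4 s0=0 s3=0 s1=0 s5=0 s4=1 s2=0 clk=1
t6.Δ5 s0=0 s3=0 s1=0 s5=1 s4=1 s2=0 clk=1
t7.Δ0 s0=0 s3=0 s1=0 s5=1 s4=1 s2=0 clk=1
t7.Δ1 s0=0 s3=0 s1=0 s5=1 s4=1 s2=0 clk=0
t8.Δ0 s0=0 s3=0 s1=0 s5=1 s4=1 s2=0 clk=0
t8.Δ1 s0=0 s3=0 s1=0 s5=1 s4=1 s2=0 clk=1
t8.Δ2 s0=0 s3=1 s1=1 s5=1 s4=1 s2=0 clk=1
t8.Δ3 s0=1 s3=1 s1=1 s5=0 s4=1 s2=1 clk=1
t8.Δ4 s0=1 s3=1 s1=1 s5=0 s4=0 s2=0 clk=1
t8.Δ5 s0=1 s3=1 s1=1 s5=1 s4=0 s2=0 clk=1
t8.Δ6 s0=1 s3=1 s1=1 s5=1 s4=0 s2=1 clk=1
t9.Δ0 s0=1 s3=1 s1=1 s5=1 s4=0 s2=1 clk=1
t9.Δ1 s0=1 s3=1 s1=1 s5=1 s4=0 s2=1 clk=0
t10.Δ0 s0=1 s3=1 s1=1 s5=1 s4=0 s2=1 clk=0
t10.Δ1 s0=1 s3=1 s1=1 s5=1 s4=0 s2=1 clk=1
t10.Δ2 s0=1 s3=0 s1=0 s5=1 s4=0 s2=1 clk=1
t10.Δ3 s0=0 s3=0 s1=0 s5=0 s4=0 s2=0 clk=1
t10.Δ4 s0=0 s3=0 s1=0 s5=0 s4=1 s2=0 clk=1
t10.Δ5 s0=0 s3=0 s1=0 s5=1 s4=1 s2=0 clk=1
t11.Δ0 s0=0 s3=0 s1=0 s5=1 s4=1 s2=0 clk=1
t11.Δ1 s0=0 s3=0 s1=0 s5=1 s4=1 s2=0 clk=0
t12.Δ0 s0=0 s3=0 s1=0 s5=1 s4=1 s2=0 clk=0
t12.Δ1 s0=0 s3=0 s1=0 s5=1 s4=1 s2=0 clk=1
t12.Δ2 s0=0 s3=1 s1=1 s5=1 s4=1 s2=0 clk=1
t12.Δ3 s0=1 s3=1 s1=1 s5=0 s4=1 s2=1 clk=1
t12.Δ4 s0=1 s3=1 s1=1 s5=0 s4=0 s2=0 clk=1
t12.Δ5 s0=1 s3=1 s1=1 s5=1 s4=0 s2=0 clk=1
t12.Δ6 s0=1 s3=1 s1=1 s5=1 s4=0 s2=1 clk=1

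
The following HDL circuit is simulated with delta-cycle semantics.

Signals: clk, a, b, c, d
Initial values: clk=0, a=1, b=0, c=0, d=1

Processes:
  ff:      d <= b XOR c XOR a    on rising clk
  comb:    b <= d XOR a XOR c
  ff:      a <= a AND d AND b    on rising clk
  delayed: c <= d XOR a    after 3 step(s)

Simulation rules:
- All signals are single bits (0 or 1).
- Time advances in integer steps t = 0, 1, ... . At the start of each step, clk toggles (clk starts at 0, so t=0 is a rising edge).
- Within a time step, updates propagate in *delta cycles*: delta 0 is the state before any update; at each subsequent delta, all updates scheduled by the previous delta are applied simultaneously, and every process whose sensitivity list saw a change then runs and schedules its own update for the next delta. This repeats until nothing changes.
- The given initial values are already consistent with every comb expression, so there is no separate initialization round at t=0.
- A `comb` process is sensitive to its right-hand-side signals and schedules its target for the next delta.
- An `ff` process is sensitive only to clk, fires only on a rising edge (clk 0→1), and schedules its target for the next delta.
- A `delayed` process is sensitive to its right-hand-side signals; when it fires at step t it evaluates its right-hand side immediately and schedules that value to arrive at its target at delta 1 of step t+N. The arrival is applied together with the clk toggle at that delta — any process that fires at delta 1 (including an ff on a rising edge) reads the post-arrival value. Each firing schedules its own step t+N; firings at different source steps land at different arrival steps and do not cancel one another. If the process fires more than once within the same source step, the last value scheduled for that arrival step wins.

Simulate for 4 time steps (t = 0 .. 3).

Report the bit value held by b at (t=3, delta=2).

t=0 Δ0: d=1 b=0 c=0 clk=0 a=1
  Δ1: clk:0→1
  Δ2: a:1→0
  Δ3: b:0→1
  (3Δ to stable)
t=1 Δ0: d=1 b=1 c=0 clk=1 a=0
  Δ1: clk:1→0
  (1Δ to stable)
t=2 Δ0: d=1 b=1 c=0 clk=0 a=0
  Δ1: clk:0→1
  (1Δ to stable)
t=3 Δ0: d=1 b=1 c=0 clk=1 a=0
  Δ1: c:0→1, clk:1→0
  Δ2: b:1→0
  (2Δ to stable)

0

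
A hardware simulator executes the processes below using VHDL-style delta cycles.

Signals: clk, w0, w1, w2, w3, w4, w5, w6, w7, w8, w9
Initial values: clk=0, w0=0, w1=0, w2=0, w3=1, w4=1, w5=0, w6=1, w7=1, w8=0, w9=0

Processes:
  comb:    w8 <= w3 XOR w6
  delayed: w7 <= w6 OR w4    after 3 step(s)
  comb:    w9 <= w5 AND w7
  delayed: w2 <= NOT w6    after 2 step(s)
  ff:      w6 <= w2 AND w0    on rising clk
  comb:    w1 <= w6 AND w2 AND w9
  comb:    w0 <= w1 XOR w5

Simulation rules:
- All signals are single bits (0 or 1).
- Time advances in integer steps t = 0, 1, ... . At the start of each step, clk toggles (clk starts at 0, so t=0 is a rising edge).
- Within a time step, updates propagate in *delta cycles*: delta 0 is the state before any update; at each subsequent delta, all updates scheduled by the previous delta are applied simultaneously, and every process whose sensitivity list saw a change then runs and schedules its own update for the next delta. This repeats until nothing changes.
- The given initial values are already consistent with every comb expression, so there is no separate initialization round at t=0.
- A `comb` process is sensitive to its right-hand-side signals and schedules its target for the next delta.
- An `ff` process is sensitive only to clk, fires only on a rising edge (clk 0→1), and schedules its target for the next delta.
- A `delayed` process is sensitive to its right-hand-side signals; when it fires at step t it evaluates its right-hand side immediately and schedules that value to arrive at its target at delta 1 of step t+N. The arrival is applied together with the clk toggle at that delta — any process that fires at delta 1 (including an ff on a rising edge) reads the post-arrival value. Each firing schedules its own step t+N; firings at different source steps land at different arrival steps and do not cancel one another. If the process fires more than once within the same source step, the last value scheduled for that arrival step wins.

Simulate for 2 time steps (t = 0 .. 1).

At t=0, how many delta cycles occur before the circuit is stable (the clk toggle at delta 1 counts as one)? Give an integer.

3

t0.Δ0 clk=0 w7=1 w2=0 w5=0 w3=1 w8=0 w4=1 w1=0 w0=0 w6=1 w9=0
t0.Δ1 clk=1 w7=1 w2=0 w5=0 w3=1 w8=0 w4=1 w1=0 w0=0 w6=1 w9=0
t0.Δ2 clk=1 w7=1 w2=0 w5=0 w3=1 w8=0 w4=1 w1=0 w0=0 w6=0 w9=0
t0.Δ3 clk=1 w7=1 w2=0 w5=0 w3=1 w8=1 w4=1 w1=0 w0=0 w6=0 w9=0
t1.Δ0 clk=1 w7=1 w2=0 w5=0 w3=1 w8=1 w4=1 w1=0 w0=0 w6=0 w9=0
t1.Δ1 clk=0 w7=1 w2=0 w5=0 w3=1 w8=1 w4=1 w1=0 w0=0 w6=0 w9=0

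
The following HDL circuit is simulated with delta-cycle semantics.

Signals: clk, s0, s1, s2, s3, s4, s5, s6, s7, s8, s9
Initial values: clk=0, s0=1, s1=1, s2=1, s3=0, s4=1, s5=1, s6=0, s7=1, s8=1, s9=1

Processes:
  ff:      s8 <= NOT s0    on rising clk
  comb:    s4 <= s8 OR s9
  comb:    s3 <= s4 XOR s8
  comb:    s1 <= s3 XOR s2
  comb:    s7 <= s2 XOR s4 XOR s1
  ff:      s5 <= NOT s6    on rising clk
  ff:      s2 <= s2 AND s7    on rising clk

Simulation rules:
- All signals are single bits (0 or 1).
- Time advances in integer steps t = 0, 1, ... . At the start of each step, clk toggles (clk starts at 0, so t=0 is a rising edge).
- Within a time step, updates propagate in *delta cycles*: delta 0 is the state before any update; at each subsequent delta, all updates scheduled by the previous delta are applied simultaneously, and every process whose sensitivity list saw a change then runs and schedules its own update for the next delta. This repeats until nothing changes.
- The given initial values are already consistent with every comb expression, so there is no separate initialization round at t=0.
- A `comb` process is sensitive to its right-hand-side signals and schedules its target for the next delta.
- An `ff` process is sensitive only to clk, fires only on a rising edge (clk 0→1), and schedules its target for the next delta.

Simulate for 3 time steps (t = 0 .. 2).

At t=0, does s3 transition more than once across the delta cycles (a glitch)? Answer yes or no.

[bits: s5,s9,s3,clk,s8,s0,s4,s6,s7,s2,s1]
t=0: Δ0=11001110111 Δ1=11011110111 Δ2=11010110111 Δ3=11110110111 Δ4=11110110110 Δ5=11110110010 | 5Δ
t=1: Δ0=11110110010 Δ1=11100110010 | 1Δ
t=2: Δ0=11100110010 Δ1=11110110010 Δ2=11110110000 Δ3=11110110101 Δ4=11110110001 | 4Δ

no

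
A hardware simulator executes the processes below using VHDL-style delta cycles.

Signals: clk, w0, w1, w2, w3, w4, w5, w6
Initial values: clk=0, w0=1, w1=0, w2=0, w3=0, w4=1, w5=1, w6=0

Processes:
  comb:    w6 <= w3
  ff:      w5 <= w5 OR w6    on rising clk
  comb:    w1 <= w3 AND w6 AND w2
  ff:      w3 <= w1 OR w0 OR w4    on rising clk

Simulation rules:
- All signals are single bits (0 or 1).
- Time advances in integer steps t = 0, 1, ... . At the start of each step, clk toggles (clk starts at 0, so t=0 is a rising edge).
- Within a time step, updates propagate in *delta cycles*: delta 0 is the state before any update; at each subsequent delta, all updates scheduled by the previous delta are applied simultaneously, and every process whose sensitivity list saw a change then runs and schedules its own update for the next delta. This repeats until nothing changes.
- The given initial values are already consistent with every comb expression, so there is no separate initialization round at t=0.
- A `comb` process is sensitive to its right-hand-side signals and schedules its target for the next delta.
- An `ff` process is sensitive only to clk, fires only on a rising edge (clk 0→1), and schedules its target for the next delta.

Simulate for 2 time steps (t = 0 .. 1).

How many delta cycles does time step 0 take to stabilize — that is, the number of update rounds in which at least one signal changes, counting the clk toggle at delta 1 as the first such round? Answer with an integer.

3

t0.Δ0 w2=0 clk=0 w5=1 w4=1 w1=0 w6=0 w3=0 w0=1
t0.Δ1 w2=0 clk=1 w5=1 w4=1 w1=0 w6=0 w3=0 w0=1
t0.Δ2 w2=0 clk=1 w5=1 w4=1 w1=0 w6=0 w3=1 w0=1
t0.Δ3 w2=0 clk=1 w5=1 w4=1 w1=0 w6=1 w3=1 w0=1
t1.Δ0 w2=0 clk=1 w5=1 w4=1 w1=0 w6=1 w3=1 w0=1
t1.Δ1 w2=0 clk=0 w5=1 w4=1 w1=0 w6=1 w3=1 w0=1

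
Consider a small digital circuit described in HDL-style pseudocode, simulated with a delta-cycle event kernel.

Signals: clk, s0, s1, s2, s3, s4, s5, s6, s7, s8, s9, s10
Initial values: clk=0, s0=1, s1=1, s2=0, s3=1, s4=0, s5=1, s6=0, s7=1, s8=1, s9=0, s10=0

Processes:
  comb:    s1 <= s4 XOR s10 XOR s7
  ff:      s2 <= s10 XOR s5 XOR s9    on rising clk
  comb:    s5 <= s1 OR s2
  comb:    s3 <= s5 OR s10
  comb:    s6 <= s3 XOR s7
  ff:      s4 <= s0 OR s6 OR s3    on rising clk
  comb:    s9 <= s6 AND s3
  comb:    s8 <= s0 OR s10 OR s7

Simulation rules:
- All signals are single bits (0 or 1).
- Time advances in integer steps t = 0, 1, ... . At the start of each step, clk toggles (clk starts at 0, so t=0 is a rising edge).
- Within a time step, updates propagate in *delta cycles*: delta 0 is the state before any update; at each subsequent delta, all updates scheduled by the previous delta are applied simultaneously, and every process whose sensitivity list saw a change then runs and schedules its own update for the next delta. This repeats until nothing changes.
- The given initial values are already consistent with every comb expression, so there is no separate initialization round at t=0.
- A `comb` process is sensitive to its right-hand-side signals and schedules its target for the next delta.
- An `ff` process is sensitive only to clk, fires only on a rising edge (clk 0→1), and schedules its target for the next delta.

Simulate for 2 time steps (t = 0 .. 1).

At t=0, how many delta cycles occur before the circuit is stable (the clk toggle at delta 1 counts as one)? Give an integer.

3

[bits: s3,s0,s10,s4,s5,s1,s6,s8,s7,clk,s9,s2]
t=0: Δ0=110011011000 Δ1=110011011100 Δ2=110111011101 Δ3=110110011101 | 3Δ
t=1: Δ0=110110011101 Δ1=110110011001 | 1Δ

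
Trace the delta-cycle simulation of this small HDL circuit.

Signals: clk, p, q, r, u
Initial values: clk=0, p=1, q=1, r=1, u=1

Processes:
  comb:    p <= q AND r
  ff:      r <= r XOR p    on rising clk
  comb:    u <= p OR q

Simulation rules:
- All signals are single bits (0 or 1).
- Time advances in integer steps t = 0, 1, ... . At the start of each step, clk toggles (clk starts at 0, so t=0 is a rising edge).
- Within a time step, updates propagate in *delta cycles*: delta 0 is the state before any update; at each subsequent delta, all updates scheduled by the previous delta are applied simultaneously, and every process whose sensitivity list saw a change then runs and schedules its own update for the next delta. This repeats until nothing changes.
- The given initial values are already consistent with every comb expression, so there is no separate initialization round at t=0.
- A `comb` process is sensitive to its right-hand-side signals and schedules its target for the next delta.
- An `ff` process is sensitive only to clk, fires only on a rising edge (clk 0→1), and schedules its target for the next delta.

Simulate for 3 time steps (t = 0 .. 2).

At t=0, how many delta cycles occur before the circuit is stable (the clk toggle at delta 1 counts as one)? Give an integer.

3

[bits: p,clk,r,q,u]
t=0: Δ0=10111 Δ1=11111 Δ2=11011 Δ3=01011 | 3Δ
t=1: Δ0=01011 Δ1=00011 | 1Δ
t=2: Δ0=00011 Δ1=01011 | 1Δ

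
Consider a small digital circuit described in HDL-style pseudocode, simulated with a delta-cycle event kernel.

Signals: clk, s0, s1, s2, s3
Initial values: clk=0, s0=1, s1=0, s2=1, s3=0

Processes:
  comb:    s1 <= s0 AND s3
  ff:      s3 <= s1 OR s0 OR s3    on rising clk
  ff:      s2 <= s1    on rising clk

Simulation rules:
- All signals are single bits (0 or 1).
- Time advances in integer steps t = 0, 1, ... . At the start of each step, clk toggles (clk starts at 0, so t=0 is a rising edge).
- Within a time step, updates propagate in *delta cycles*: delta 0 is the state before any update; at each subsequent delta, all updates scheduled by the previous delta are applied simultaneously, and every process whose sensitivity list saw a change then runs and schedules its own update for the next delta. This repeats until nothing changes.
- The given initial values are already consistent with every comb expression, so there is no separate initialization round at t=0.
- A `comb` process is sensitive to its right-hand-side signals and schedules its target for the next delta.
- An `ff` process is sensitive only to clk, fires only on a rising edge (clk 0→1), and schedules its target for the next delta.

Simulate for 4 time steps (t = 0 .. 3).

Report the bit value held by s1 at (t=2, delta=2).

1

[bits: clk,s1,s3,s0,s2]
t=0: Δ0=00011 Δ1=10011 Δ2=10110 Δ3=11110 | 3Δ
t=1: Δ0=11110 Δ1=01110 | 1Δ
t=2: Δ0=01110 Δ1=11110 Δ2=11111 | 2Δ
t=3: Δ0=11111 Δ1=01111 | 1Δ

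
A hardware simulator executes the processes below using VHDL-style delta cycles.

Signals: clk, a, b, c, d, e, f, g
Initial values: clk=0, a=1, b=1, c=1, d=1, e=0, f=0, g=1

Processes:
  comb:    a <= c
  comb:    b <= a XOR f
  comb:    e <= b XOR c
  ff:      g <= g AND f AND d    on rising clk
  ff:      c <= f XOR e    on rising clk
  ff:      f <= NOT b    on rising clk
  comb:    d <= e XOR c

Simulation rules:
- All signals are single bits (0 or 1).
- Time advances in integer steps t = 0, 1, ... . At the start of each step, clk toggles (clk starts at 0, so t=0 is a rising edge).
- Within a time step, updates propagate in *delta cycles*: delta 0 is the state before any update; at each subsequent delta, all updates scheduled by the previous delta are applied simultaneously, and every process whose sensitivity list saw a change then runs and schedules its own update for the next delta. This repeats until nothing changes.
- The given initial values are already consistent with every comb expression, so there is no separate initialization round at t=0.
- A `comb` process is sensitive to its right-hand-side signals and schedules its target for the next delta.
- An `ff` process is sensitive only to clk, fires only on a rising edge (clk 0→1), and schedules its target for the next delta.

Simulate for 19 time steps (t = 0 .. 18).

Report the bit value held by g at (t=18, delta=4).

0

t=0 Δ0: e=0 b=1 a=1 clk=0 c=1 f=0 g=1 d=1
  Δ1: clk:0→1
  Δ2: c:1→0, g:1→0
  Δ3: e:0→1, a:1→0, d:1→0
  Δ4: b:1→0, d:0→1
  Δ5: e:1→0
  Δ6: d:1→0
  (6Δ to stable)
t=1 Δ0: e=0 b=0 a=0 clk=1 c=0 f=0 g=0 d=0
  Δ1: clk:1→0
  (1Δ to stable)
t=2 Δ0: e=0 b=0 a=0 clk=0 c=0 f=0 g=0 d=0
  Δ1: clk:0→1
  Δ2: f:0→1
  Δ3: b:0→1
  Δ4: e:0→1
  Δ5: d:0→1
  (5Δ to stable)
t=3 Δ0: e=1 b=1 a=0 clk=1 c=0 f=1 g=0 d=1
  Δ1: clk:1→0
  (1Δ to stable)
t=4 Δ0: e=1 b=1 a=0 clk=0 c=0 f=1 g=0 d=1
  Δ1: clk:0→1
  Δ2: f:1→0
  Δ3: b:1→0
  Δ4: e:1→0
  Δ5: d:1→0
  (5Δ to stable)
t=5 Δ0: e=0 b=0 a=0 clk=1 c=0 f=0 g=0 d=0
  Δ1: clk:1→0
  (1Δ to stable)
t=6 Δ0: e=0 b=0 a=0 clk=0 c=0 f=0 g=0 d=0
  Δ1: clk:0→1
  Δ2: f:0→1
  Δ3: b:0→1
  Δ4: e:0→1
  Δ5: d:0→1
  (5Δ to stable)
t=7 Δ0: e=1 b=1 a=0 clk=1 c=0 f=1 g=0 d=1
  Δ1: clk:1→0
  (1Δ to stable)
t=8 Δ0: e=1 b=1 a=0 clk=0 c=0 f=1 g=0 d=1
  Δ1: clk:0→1
  Δ2: f:1→0
  Δ3: b:1→0
  Δ4: e:1→0
  Δ5: d:1→0
  (5Δ to stable)
t=9 Δ0: e=0 b=0 a=0 clk=1 c=0 f=0 g=0 d=0
  Δ1: clk:1→0
  (1Δ to stable)
t=10 Δ0: e=0 b=0 a=0 clk=0 c=0 f=0 g=0 d=0
  Δ1: clk:0→1
  Δ2: f:0→1
  Δ3: b:0→1
  Δ4: e:0→1
  Δ5: d:0→1
  (5Δ to stable)
t=11 Δ0: e=1 b=1 a=0 clk=1 c=0 f=1 g=0 d=1
  Δ1: clk:1→0
  (1Δ to stable)
t=12 Δ0: e=1 b=1 a=0 clk=0 c=0 f=1 g=0 d=1
  Δ1: clk:0→1
  Δ2: f:1→0
  Δ3: b:1→0
  Δ4: e:1→0
  Δ5: d:1→0
  (5Δ to stable)
t=13 Δ0: e=0 b=0 a=0 clk=1 c=0 f=0 g=0 d=0
  Δ1: clk:1→0
  (1Δ to stable)
t=14 Δ0: e=0 b=0 a=0 clk=0 c=0 f=0 g=0 d=0
  Δ1: clk:0→1
  Δ2: f:0→1
  Δ3: b:0→1
  Δ4: e:0→1
  Δ5: d:0→1
  (5Δ to stable)
t=15 Δ0: e=1 b=1 a=0 clk=1 c=0 f=1 g=0 d=1
  Δ1: clk:1→0
  (1Δ to stable)
t=16 Δ0: e=1 b=1 a=0 clk=0 c=0 f=1 g=0 d=1
  Δ1: clk:0→1
  Δ2: f:1→0
  Δ3: b:1→0
  Δ4: e:1→0
  Δ5: d:1→0
  (5Δ to stable)
t=17 Δ0: e=0 b=0 a=0 clk=1 c=0 f=0 g=0 d=0
  Δ1: clk:1→0
  (1Δ to stable)
t=18 Δ0: e=0 b=0 a=0 clk=0 c=0 f=0 g=0 d=0
  Δ1: clk:0→1
  Δ2: f:0→1
  Δ3: b:0→1
  Δ4: e:0→1
  Δ5: d:0→1
  (5Δ to stable)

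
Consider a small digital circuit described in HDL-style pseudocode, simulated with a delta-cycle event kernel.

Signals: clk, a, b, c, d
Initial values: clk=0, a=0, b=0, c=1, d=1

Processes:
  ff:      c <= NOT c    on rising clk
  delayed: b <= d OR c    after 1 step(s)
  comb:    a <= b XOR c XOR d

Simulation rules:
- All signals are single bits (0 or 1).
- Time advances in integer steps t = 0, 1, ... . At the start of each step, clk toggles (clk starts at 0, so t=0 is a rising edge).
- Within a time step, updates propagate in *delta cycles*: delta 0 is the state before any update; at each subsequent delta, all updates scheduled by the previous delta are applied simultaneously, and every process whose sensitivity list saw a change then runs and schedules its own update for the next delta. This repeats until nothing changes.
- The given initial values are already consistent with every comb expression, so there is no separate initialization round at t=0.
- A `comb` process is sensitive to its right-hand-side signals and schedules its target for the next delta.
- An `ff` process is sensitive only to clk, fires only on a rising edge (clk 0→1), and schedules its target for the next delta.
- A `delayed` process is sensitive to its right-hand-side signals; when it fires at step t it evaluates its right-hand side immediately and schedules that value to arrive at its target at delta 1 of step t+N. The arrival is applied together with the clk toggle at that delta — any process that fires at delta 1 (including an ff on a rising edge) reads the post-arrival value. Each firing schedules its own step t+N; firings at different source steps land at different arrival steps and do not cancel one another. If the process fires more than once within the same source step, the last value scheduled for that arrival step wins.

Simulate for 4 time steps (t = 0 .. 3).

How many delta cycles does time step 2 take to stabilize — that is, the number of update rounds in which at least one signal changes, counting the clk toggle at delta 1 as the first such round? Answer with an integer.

t=0 Δ0: d=1 a=0 b=0 c=1 clk=0
  Δ1: clk:0→1
  Δ2: c:1→0
  Δ3: a:0→1
  (3Δ to stable)
t=1 Δ0: d=1 a=1 b=0 c=0 clk=1
  Δ1: b:0→1, clk:1→0
  Δ2: a:1→0
  (2Δ to stable)
t=2 Δ0: d=1 a=0 b=1 c=0 clk=0
  Δ1: clk:0→1
  Δ2: c:0→1
  Δ3: a:0→1
  (3Δ to stable)
t=3 Δ0: d=1 a=1 b=1 c=1 clk=1
  Δ1: clk:1→0
  (1Δ to stable)

3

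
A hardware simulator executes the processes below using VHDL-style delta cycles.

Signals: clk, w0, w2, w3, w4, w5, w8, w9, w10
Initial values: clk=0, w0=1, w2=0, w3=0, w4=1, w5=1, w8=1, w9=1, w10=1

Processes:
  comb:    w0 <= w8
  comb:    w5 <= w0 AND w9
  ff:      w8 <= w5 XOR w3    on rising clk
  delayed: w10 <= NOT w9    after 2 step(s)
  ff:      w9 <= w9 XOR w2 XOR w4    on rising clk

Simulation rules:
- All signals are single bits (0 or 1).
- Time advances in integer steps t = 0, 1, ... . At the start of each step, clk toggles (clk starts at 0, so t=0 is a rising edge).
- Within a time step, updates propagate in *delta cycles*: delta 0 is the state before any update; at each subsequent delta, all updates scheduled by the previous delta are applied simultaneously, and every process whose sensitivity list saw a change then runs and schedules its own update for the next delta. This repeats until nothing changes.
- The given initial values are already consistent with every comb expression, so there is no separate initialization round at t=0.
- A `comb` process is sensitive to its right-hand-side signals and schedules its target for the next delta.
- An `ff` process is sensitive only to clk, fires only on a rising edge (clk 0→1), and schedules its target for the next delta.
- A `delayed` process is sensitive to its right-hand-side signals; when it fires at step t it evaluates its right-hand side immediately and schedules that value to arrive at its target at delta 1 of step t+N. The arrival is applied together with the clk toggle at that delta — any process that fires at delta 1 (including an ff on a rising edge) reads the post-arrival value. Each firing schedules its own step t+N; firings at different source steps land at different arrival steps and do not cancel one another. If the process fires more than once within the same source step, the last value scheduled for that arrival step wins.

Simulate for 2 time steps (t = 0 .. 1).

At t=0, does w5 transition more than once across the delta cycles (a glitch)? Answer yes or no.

t=0 Δ0: clk=0 w9=1 w4=1 w2=0 w0=1 w10=1 w8=1 w5=1 w3=0
  Δ1: clk:0→1
  Δ2: w9:1→0
  Δ3: w5:1→0
  (3Δ to stable)
t=1 Δ0: clk=1 w9=0 w4=1 w2=0 w0=1 w10=1 w8=1 w5=0 w3=0
  Δ1: clk:1→0
  (1Δ to stable)

no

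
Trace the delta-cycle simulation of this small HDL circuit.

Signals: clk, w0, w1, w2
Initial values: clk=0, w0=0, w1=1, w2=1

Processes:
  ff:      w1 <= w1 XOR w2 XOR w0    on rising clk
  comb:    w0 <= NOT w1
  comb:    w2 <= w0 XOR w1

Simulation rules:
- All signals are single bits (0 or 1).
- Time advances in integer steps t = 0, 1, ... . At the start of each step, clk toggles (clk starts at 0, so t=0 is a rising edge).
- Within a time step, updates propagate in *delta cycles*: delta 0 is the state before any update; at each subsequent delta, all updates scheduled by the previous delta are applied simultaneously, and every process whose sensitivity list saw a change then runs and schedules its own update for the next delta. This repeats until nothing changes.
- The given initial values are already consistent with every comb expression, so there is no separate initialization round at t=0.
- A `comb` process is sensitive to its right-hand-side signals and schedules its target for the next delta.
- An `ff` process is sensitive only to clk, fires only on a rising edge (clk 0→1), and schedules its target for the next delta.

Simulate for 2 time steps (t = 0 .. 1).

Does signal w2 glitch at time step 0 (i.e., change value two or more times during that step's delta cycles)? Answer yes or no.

yes

t0.Δ0 w0=0 w1=1 w2=1 clk=0
t0.Δ1 w0=0 w1=1 w2=1 clk=1
t0.Δ2 w0=0 w1=0 w2=1 clk=1
t0.Δ3 w0=1 w1=0 w2=0 clk=1
t0.Δ4 w0=1 w1=0 w2=1 clk=1
t1.Δ0 w0=1 w1=0 w2=1 clk=1
t1.Δ1 w0=1 w1=0 w2=1 clk=0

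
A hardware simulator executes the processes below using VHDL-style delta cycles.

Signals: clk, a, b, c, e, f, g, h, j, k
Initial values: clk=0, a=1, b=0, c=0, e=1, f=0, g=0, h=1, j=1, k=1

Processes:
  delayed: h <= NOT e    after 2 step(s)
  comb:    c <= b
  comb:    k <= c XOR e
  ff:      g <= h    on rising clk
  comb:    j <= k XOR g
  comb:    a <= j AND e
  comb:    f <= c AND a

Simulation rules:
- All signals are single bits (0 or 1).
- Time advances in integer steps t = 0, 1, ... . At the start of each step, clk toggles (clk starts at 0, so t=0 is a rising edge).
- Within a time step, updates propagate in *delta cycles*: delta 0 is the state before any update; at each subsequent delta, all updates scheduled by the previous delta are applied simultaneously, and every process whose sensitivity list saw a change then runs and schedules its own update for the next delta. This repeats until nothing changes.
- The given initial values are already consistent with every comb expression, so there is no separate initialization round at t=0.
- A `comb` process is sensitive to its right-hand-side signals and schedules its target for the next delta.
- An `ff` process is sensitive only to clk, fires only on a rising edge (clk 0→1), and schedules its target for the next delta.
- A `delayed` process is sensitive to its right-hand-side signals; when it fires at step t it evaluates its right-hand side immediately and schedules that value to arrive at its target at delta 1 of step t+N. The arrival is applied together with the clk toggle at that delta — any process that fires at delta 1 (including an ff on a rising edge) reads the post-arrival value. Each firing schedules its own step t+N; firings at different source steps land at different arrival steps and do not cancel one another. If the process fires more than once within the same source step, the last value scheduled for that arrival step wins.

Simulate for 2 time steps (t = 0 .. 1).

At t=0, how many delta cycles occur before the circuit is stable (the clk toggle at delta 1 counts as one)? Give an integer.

t0.Δ0 h=1 b=0 e=1 j=1 f=0 clk=0 c=0 g=0 k=1 a=1
t0.Δ1 h=1 b=0 e=1 j=1 f=0 clk=1 c=0 g=0 k=1 a=1
t0.Δ2 h=1 b=0 e=1 j=1 f=0 clk=1 c=0 g=1 k=1 a=1
t0.Δ3 h=1 b=0 e=1 j=0 f=0 clk=1 c=0 g=1 k=1 a=1
t0.Δ4 h=1 b=0 e=1 j=0 f=0 clk=1 c=0 g=1 k=1 a=0
t1.Δ0 h=1 b=0 e=1 j=0 f=0 clk=1 c=0 g=1 k=1 a=0
t1.Δ1 h=1 b=0 e=1 j=0 f=0 clk=0 c=0 g=1 k=1 a=0

4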